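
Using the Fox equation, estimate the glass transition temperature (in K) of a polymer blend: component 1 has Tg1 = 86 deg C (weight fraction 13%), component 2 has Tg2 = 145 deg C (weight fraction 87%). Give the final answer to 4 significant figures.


1/Tg = w1/Tg1 + w2/Tg2 (in Kelvin)
Tg1 = 359.15 K, Tg2 = 418.15 K
1/Tg = 0.13/359.15 + 0.87/418.15
Tg = 409.4 K


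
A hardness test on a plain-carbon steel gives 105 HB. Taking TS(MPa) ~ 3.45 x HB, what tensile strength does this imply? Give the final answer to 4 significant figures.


TS (MPa) = 3.45 * HB
TS = 3.45 * 105
TS = 362.3 MPa


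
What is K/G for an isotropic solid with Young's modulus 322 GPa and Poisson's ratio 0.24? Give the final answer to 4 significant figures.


G = E / (2*(1+nu))
G = 322 / (2*(1+0.24)) = 129.839 GPa
K = E / (3*(1-2*nu))
K = 322 / (3*(1-2*0.24)) = 206.41 GPa
K/G = 206.41 / 129.839 = 1.59


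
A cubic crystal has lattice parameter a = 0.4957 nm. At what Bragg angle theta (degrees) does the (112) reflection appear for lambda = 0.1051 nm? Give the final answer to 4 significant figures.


d = a / sqrt(h^2+k^2+l^2)
d = 0.4957 / sqrt(6) = 0.202369 nm
lambda = 2*d*sin(theta)  =>  sin(theta) = lambda / (2*d)
sin(theta) = 0.1051 / (2 * 0.202369) = 0.259675
theta = 15.05 deg


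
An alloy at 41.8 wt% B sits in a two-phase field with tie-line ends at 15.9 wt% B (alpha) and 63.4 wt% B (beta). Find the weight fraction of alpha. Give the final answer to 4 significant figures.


f_alpha = (C_beta - C0) / (C_beta - C_alpha)
f_alpha = (63.4 - 41.8) / (63.4 - 15.9)
f_alpha = 0.4547


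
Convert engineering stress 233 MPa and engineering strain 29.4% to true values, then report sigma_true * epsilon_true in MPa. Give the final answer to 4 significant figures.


sigma_true = sigma_eng * (1 + epsilon_eng)
sigma_true = 233 * (1 + 0.294) = 301.502 MPa
epsilon_true = ln(1 + epsilon_eng)
epsilon_true = ln(1 + 0.294) = 0.257738
sigma_true * epsilon_true = 301.502 * 0.257738 = 77.71 MPa


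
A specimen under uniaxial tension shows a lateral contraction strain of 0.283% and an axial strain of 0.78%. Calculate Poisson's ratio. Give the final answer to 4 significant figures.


nu = -epsilon_lat / epsilon_axial
Lateral strain is contraction (negative), so using magnitudes:
nu = 0.283 / 0.78
nu = 0.3628


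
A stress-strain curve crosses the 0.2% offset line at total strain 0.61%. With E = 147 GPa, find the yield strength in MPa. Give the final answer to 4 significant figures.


Offset strain = 0.002
Elastic strain at yield = total_strain - offset = 6.1e-03 - 0.002 = 4.1e-03
sigma_y = E * elastic_strain = 147000 * 4.1e-03
sigma_y = 602.7 MPa


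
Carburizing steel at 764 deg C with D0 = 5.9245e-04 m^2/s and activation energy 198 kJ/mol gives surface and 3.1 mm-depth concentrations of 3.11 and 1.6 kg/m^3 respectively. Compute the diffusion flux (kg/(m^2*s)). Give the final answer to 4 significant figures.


Step 1: D = D0 * exp(-Qd/(R*T))
T = 764 + 273.15 = 1037.15 K
D = 5.9245e-04 * exp(-198e3 / (8.314 * 1037.15)) = 6.31383e-14 m^2/s
Step 2: J = D * (C1 - C2) / dx
J = 6.31383e-14 * (3.11 - 1.6) / 3.1e-03
J = 3.075e-11 kg/(m^2*s)


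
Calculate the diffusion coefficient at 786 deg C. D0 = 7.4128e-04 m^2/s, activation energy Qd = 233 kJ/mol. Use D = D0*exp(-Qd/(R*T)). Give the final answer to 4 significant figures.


D = D0 * exp(-Qd / (R*T))
T = 1059.15 K
D = 7.4128e-04 * exp(-233e3 / (8.314 * 1059.15))
D = 2.391e-15 m^2/s


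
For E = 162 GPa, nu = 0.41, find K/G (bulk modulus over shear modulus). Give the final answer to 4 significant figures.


G = E / (2*(1+nu))
G = 162 / (2*(1+0.41)) = 57.4468 GPa
K = E / (3*(1-2*nu))
K = 162 / (3*(1-2*0.41)) = 300 GPa
K/G = 300 / 57.4468 = 5.222


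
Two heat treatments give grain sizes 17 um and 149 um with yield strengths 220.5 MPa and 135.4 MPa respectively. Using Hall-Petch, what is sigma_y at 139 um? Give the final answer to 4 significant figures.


sigma_y = sigma0 + k / sqrt(d)
1/sqrt(d1) = 1/sqrt(1.7e-05) = 242.536;  1/sqrt(d2) = 81.9232
k = (sigma1 - sigma2) / (1/sqrt(d1) - 1/sqrt(d2)) = (220.5 - 135.4) / (242.536 - 81.9232) = 0.529847 MPa*m^0.5
sigma0 = sigma1 - k/sqrt(d1) = 220.5 - 0.529847*242.536 = 91.9933 MPa
sigma_y(d3) = 91.9933 + 0.529847 / sqrt(1.39e-04) = 136.9 MPa


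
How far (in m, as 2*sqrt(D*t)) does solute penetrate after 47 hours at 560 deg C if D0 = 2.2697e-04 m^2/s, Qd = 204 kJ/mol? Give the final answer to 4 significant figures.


Step 1: D = D0 * exp(-Qd/(R*T))
T = 833.15 K
D = 2.2697e-04 * exp(-204e3 / (8.314 * 833.15)) = 3.67835e-17 m^2/s
Step 2: L = 2*sqrt(D*t)
t = 47 h = 169200 s
L = 2*sqrt(3.67835e-17 * 169200) = 4.989e-06 m


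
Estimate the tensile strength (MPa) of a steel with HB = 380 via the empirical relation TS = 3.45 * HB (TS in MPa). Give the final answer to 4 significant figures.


TS (MPa) = 3.45 * HB
TS = 3.45 * 380
TS = 1311 MPa


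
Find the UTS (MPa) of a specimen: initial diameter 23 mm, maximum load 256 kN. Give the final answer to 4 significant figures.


A0 = pi*(d/2)^2 = pi*(23/2)^2 = 415.476 mm^2
UTS = F_max / A0 = 256*1000 / 415.476
UTS = 616.2 MPa


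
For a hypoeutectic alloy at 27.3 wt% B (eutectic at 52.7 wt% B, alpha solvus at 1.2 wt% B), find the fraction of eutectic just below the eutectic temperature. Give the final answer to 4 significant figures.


f_primary = (C_e - C0) / (C_e - C_alpha_max)
f_primary = (52.7 - 27.3) / (52.7 - 1.2)
f_primary = 0.493204
f_eutectic = 1 - 0.493204 = 0.5068


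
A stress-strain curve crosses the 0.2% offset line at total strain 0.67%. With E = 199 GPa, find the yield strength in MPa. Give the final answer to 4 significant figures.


Offset strain = 0.002
Elastic strain at yield = total_strain - offset = 6.7e-03 - 0.002 = 4.7e-03
sigma_y = E * elastic_strain = 199000 * 4.7e-03
sigma_y = 935.3 MPa


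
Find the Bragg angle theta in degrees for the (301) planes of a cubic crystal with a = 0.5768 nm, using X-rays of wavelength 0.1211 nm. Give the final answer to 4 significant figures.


d = a / sqrt(h^2+k^2+l^2)
d = 0.5768 / sqrt(10) = 0.1824 nm
lambda = 2*d*sin(theta)  =>  sin(theta) = lambda / (2*d)
sin(theta) = 0.1211 / (2 * 0.1824) = 0.331962
theta = 19.39 deg


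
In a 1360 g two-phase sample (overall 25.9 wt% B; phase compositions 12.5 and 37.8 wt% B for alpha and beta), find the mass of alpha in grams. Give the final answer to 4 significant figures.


f_alpha = (C_beta - C0) / (C_beta - C_alpha)
f_alpha = (37.8 - 25.9) / (37.8 - 12.5) = 0.470356
m_alpha = f_alpha * m_total = 0.470356 * 1360 = 639.7 g


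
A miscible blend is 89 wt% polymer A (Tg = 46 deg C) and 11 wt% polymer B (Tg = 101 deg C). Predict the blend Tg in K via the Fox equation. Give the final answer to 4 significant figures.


1/Tg = w1/Tg1 + w2/Tg2 (in Kelvin)
Tg1 = 319.15 K, Tg2 = 374.15 K
1/Tg = 0.89/319.15 + 0.11/374.15
Tg = 324.4 K


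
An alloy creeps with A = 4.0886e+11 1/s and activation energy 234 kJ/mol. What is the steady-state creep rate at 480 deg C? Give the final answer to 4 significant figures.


rate = A * exp(-Q / (R*T))
T = 480 + 273.15 = 753.15 K
rate = 4.0886e+11 * exp(-234e3 / (8.314 * 753.15))
rate = 2.41e-05 1/s


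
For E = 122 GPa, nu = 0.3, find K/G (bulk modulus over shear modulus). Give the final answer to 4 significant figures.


G = E / (2*(1+nu))
G = 122 / (2*(1+0.3)) = 46.9231 GPa
K = E / (3*(1-2*nu))
K = 122 / (3*(1-2*0.3)) = 101.667 GPa
K/G = 101.667 / 46.9231 = 2.167


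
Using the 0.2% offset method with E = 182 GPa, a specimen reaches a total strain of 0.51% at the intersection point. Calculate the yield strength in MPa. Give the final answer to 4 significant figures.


Offset strain = 0.002
Elastic strain at yield = total_strain - offset = 5.1e-03 - 0.002 = 3.1e-03
sigma_y = E * elastic_strain = 182000 * 3.1e-03
sigma_y = 564.2 MPa


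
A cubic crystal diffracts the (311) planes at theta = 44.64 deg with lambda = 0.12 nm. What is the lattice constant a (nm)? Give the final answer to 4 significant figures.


d = lambda / (2*sin(theta))
d = 0.12 / (2*sin(44.64 deg))
d = 0.085391 nm
a = d * sqrt(h^2+k^2+l^2) = 0.085391 * sqrt(11)
a = 0.2832 nm


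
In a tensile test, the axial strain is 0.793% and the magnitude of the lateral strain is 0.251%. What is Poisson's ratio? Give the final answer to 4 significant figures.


nu = -epsilon_lat / epsilon_axial
Lateral strain is contraction (negative), so using magnitudes:
nu = 0.251 / 0.793
nu = 0.3165


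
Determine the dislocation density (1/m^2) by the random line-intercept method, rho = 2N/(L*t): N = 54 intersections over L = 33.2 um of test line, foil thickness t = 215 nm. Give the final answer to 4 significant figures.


rho = 2N / (L * t)
L = 33.2 um = 3.32e-05 m, t = 215 nm = 2.15e-07 m
rho = 2 * 54 / (3.32e-05 * 2.15e-07)
rho = 1.513e+13 1/m^2


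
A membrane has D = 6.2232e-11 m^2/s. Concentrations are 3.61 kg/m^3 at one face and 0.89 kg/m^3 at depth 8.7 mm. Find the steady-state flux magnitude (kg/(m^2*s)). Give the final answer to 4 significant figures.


J = -D * (dC/dx) = D * (C1 - C2) / dx
J = 6.2232e-11 * (3.61 - 0.89) / 8.7e-03
J = 1.946e-08 kg/(m^2*s)


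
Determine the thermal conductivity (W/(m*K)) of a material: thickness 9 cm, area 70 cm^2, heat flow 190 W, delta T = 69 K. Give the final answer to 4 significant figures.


k = Q*L / (A*dT)
L = 0.09 m, A = 7e-03 m^2
k = 190 * 0.09 / (7e-03 * 69)
k = 35.4 W/(m*K)


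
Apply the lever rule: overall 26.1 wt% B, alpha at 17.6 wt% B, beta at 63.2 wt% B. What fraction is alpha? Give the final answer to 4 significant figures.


f_alpha = (C_beta - C0) / (C_beta - C_alpha)
f_alpha = (63.2 - 26.1) / (63.2 - 17.6)
f_alpha = 0.8136


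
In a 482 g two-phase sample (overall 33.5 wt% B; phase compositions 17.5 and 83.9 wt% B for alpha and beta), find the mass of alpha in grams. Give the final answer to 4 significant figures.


f_alpha = (C_beta - C0) / (C_beta - C_alpha)
f_alpha = (83.9 - 33.5) / (83.9 - 17.5) = 0.759036
m_alpha = f_alpha * m_total = 0.759036 * 482 = 365.9 g


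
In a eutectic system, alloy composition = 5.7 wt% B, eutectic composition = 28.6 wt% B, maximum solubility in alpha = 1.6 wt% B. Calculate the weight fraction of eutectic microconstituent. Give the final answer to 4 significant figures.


f_primary = (C_e - C0) / (C_e - C_alpha_max)
f_primary = (28.6 - 5.7) / (28.6 - 1.6)
f_primary = 0.848148
f_eutectic = 1 - 0.848148 = 0.1519


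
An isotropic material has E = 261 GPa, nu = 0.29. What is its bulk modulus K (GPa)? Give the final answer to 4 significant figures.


K = E / (3*(1-2*nu))
K = 261 / (3*(1-2*0.29))
K = 207.1 GPa


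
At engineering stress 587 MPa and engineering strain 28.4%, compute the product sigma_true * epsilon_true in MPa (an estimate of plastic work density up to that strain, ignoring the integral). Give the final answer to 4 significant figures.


sigma_true = sigma_eng * (1 + epsilon_eng)
sigma_true = 587 * (1 + 0.284) = 753.708 MPa
epsilon_true = ln(1 + epsilon_eng)
epsilon_true = ln(1 + 0.284) = 0.24998
sigma_true * epsilon_true = 753.708 * 0.24998 = 188.4 MPa


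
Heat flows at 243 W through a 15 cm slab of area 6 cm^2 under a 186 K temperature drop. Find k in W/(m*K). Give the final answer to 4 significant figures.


k = Q*L / (A*dT)
L = 0.15 m, A = 6e-04 m^2
k = 243 * 0.15 / (6e-04 * 186)
k = 326.6 W/(m*K)


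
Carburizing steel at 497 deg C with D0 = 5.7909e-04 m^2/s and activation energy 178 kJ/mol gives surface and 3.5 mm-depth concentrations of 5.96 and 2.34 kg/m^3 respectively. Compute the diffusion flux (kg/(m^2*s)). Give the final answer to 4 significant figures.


Step 1: D = D0 * exp(-Qd/(R*T))
T = 497 + 273.15 = 770.15 K
D = 5.7909e-04 * exp(-178e3 / (8.314 * 770.15)) = 4.89374e-16 m^2/s
Step 2: J = D * (C1 - C2) / dx
J = 4.89374e-16 * (5.96 - 2.34) / 3.5e-03
J = 5.062e-13 kg/(m^2*s)


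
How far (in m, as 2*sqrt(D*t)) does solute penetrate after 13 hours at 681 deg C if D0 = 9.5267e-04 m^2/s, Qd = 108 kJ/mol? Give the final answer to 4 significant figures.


Step 1: D = D0 * exp(-Qd/(R*T))
T = 954.15 K
D = 9.5267e-04 * exp(-108e3 / (8.314 * 954.15)) = 1.16494e-09 m^2/s
Step 2: L = 2*sqrt(D*t)
t = 13 h = 46800 s
L = 2*sqrt(1.16494e-09 * 46800) = 0.01477 m


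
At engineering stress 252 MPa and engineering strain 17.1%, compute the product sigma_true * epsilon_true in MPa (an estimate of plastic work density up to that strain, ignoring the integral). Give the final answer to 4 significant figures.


sigma_true = sigma_eng * (1 + epsilon_eng)
sigma_true = 252 * (1 + 0.171) = 295.092 MPa
epsilon_true = ln(1 + epsilon_eng)
epsilon_true = ln(1 + 0.171) = 0.157858
sigma_true * epsilon_true = 295.092 * 0.157858 = 46.58 MPa


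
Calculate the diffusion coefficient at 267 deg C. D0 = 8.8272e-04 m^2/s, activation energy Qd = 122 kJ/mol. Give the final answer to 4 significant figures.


D = D0 * exp(-Qd / (R*T))
T = 540.15 K
D = 8.8272e-04 * exp(-122e3 / (8.314 * 540.15))
D = 1.404e-15 m^2/s


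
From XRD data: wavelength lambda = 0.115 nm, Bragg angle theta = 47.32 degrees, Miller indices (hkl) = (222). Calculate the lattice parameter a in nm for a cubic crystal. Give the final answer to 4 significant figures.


d = lambda / (2*sin(theta))
d = 0.115 / (2*sin(47.32 deg))
d = 0.0782152 nm
a = d * sqrt(h^2+k^2+l^2) = 0.0782152 * sqrt(12)
a = 0.2709 nm


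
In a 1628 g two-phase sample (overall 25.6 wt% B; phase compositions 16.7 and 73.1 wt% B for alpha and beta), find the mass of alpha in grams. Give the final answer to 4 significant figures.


f_alpha = (C_beta - C0) / (C_beta - C_alpha)
f_alpha = (73.1 - 25.6) / (73.1 - 16.7) = 0.842199
m_alpha = f_alpha * m_total = 0.842199 * 1628 = 1371 g


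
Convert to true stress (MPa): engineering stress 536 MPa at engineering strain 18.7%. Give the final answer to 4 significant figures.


sigma_true = sigma_eng * (1 + epsilon_eng)
sigma_true = 536 * (1 + 0.187)
sigma_true = 636.2 MPa


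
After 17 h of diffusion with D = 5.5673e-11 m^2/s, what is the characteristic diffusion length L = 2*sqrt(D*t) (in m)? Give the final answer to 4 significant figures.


t = 17 hr = 61200 s
Diffusion length = 2*sqrt(D*t)
= 2*sqrt(5.5673e-11 * 61200)
= 3.692e-03 m


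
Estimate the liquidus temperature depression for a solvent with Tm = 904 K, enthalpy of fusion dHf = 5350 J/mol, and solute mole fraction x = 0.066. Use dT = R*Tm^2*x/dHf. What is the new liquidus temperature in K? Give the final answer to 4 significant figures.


dT = R*Tm^2*x / dHf
dT = 8.314 * 904^2 * 0.066 / 5350
dT = 83.8179 K
T_new = 904 - 83.8179 = 820.2 K


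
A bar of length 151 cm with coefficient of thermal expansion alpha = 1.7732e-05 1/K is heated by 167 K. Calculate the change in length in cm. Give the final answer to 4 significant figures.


dL = L0 * alpha * dT
dL = 151 * 1.7732e-05 * 167
dL = 0.4471 cm


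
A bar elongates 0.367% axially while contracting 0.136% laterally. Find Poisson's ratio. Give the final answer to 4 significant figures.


nu = -epsilon_lat / epsilon_axial
Lateral strain is contraction (negative), so using magnitudes:
nu = 0.136 / 0.367
nu = 0.3706


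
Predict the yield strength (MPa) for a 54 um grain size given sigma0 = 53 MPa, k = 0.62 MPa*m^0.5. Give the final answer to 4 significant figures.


sigma_y = sigma0 + k / sqrt(d)
d = 54 um = 5.4e-05 m
sigma_y = 53 + 0.62 / sqrt(5.4e-05)
sigma_y = 137.4 MPa


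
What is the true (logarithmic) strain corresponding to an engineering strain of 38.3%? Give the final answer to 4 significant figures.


epsilon_true = ln(1 + epsilon_eng)
epsilon_true = ln(1 + 0.383)
epsilon_true = 0.3243


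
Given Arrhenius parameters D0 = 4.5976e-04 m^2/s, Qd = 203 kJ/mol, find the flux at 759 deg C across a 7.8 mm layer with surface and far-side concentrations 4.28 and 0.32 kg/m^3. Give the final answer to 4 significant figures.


Step 1: D = D0 * exp(-Qd/(R*T))
T = 759 + 273.15 = 1032.15 K
D = 4.5976e-04 * exp(-203e3 / (8.314 * 1032.15)) = 2.44803e-14 m^2/s
Step 2: J = D * (C1 - C2) / dx
J = 2.44803e-14 * (4.28 - 0.32) / 7.8e-03
J = 1.243e-11 kg/(m^2*s)


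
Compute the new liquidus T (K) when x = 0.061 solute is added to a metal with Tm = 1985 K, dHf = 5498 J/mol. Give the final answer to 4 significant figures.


dT = R*Tm^2*x / dHf
dT = 8.314 * 1985^2 * 0.061 / 5498
dT = 363.46 K
T_new = 1985 - 363.46 = 1622 K


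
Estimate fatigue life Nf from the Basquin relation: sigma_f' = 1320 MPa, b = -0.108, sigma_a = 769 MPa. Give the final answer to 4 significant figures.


sigma_a = sigma_f' * (2*Nf)^b
2*Nf = (sigma_a / sigma_f')^(1/b)
2*Nf = (769 / 1320)^(1/-0.108)
2*Nf = 148.821
Nf = 74.41 cycles


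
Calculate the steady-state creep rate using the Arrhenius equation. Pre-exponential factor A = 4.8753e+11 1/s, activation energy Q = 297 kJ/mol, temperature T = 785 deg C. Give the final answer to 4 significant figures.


rate = A * exp(-Q / (R*T))
T = 785 + 273.15 = 1058.15 K
rate = 4.8753e+11 * exp(-297e3 / (8.314 * 1058.15))
rate = 1.063e-03 1/s


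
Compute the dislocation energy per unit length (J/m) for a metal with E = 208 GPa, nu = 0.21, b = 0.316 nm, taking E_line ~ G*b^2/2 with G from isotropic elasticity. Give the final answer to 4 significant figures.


Step 1: G = E / (2*(1+nu))
G = 208 / (2*(1+0.21)) = 85.9504 GPa = 8.59504e+10 Pa
Step 2: E_line = G*b^2/2
b = 0.316 nm = 3.16e-10 m
E_line = 0.5 * 8.59504e+10 * (3.16e-10)^2 = 4.291e-09 J/m


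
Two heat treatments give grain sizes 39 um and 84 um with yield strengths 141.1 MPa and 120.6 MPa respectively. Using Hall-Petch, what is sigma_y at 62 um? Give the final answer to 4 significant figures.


sigma_y = sigma0 + k / sqrt(d)
1/sqrt(d1) = 1/sqrt(3.9e-05) = 160.128;  1/sqrt(d2) = 109.109
k = (sigma1 - sigma2) / (1/sqrt(d1) - 1/sqrt(d2)) = (141.1 - 120.6) / (160.128 - 109.109) = 0.401809 MPa*m^0.5
sigma0 = sigma1 - k/sqrt(d1) = 141.1 - 0.401809*160.128 = 76.759 MPa
sigma_y(d3) = 76.759 + 0.401809 / sqrt(6.2e-05) = 127.8 MPa


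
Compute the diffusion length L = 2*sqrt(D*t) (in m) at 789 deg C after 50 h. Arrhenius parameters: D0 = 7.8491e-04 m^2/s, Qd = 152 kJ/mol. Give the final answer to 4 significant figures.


Step 1: D = D0 * exp(-Qd/(R*T))
T = 1062.15 K
D = 7.8491e-04 * exp(-152e3 / (8.314 * 1062.15)) = 2.62701e-11 m^2/s
Step 2: L = 2*sqrt(D*t)
t = 50 h = 180000 s
L = 2*sqrt(2.62701e-11 * 180000) = 4.349e-03 m


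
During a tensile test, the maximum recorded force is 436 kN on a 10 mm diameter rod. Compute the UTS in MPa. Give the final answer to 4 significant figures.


A0 = pi*(d/2)^2 = pi*(10/2)^2 = 78.5398 mm^2
UTS = F_max / A0 = 436*1000 / 78.5398
UTS = 5551 MPa


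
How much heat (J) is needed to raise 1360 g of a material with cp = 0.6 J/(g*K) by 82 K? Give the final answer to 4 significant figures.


Q = m * cp * dT
Q = 1360 * 0.6 * 82
Q = 66910 J


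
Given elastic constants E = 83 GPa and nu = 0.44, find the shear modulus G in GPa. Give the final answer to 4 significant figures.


G = E / (2*(1+nu))
G = 83 / (2*(1+0.44))
G = 28.82 GPa


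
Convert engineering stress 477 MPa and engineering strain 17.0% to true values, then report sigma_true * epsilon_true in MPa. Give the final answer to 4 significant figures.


sigma_true = sigma_eng * (1 + epsilon_eng)
sigma_true = 477 * (1 + 0.17) = 558.09 MPa
epsilon_true = ln(1 + epsilon_eng)
epsilon_true = ln(1 + 0.17) = 0.157004
sigma_true * epsilon_true = 558.09 * 0.157004 = 87.62 MPa


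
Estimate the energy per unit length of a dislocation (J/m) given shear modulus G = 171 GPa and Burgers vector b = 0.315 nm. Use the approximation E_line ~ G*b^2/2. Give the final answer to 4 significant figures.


E = G*b^2/2
b = 0.315 nm = 3.15e-10 m
G = 171 GPa = 1.71e+11 Pa
E = 0.5 * 1.71e+11 * (3.15e-10)^2
E = 8.484e-09 J/m


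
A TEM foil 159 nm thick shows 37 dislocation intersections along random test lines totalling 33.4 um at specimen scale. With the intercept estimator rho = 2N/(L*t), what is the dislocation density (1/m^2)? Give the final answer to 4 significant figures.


rho = 2N / (L * t)
L = 33.4 um = 3.34e-05 m, t = 159 nm = 1.59e-07 m
rho = 2 * 37 / (3.34e-05 * 1.59e-07)
rho = 1.393e+13 1/m^2


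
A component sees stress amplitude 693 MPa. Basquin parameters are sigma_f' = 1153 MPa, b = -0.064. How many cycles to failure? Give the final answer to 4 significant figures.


sigma_a = sigma_f' * (2*Nf)^b
2*Nf = (sigma_a / sigma_f')^(1/b)
2*Nf = (693 / 1153)^(1/-0.064)
2*Nf = 2848.57
Nf = 1424 cycles


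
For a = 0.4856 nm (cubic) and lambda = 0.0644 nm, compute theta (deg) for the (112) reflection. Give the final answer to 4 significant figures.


d = a / sqrt(h^2+k^2+l^2)
d = 0.4856 / sqrt(6) = 0.198245 nm
lambda = 2*d*sin(theta)  =>  sin(theta) = lambda / (2*d)
sin(theta) = 0.0644 / (2 * 0.198245) = 0.162425
theta = 9.348 deg


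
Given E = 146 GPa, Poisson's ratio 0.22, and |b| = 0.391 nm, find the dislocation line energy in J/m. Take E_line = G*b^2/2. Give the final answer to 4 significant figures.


Step 1: G = E / (2*(1+nu))
G = 146 / (2*(1+0.22)) = 59.8361 GPa = 5.98361e+10 Pa
Step 2: E_line = G*b^2/2
b = 0.391 nm = 3.91e-10 m
E_line = 0.5 * 5.98361e+10 * (3.91e-10)^2 = 4.574e-09 J/m


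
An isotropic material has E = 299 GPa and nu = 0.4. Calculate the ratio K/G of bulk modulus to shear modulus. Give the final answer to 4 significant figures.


G = E / (2*(1+nu))
G = 299 / (2*(1+0.4)) = 106.786 GPa
K = E / (3*(1-2*nu))
K = 299 / (3*(1-2*0.4)) = 498.333 GPa
K/G = 498.333 / 106.786 = 4.667


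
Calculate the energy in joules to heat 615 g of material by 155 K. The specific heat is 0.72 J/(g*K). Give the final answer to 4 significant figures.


Q = m * cp * dT
Q = 615 * 0.72 * 155
Q = 68630 J


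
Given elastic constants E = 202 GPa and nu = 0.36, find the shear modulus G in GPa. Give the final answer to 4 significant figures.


G = E / (2*(1+nu))
G = 202 / (2*(1+0.36))
G = 74.26 GPa


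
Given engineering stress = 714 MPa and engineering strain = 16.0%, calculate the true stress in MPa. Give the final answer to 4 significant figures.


sigma_true = sigma_eng * (1 + epsilon_eng)
sigma_true = 714 * (1 + 0.16)
sigma_true = 828.2 MPa


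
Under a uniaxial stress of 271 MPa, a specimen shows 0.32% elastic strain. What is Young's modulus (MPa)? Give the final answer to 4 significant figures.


E = sigma / epsilon
epsilon = 0.32% = 3.2e-03
E = 271 / 3.2e-03
E = 84690 MPa


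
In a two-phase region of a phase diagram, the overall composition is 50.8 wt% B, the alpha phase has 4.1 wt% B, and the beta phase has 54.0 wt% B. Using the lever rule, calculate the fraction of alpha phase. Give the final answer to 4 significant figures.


f_alpha = (C_beta - C0) / (C_beta - C_alpha)
f_alpha = (54.0 - 50.8) / (54.0 - 4.1)
f_alpha = 0.06413


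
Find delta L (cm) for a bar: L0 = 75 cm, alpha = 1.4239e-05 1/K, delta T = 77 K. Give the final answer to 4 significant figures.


dL = L0 * alpha * dT
dL = 75 * 1.4239e-05 * 77
dL = 0.08223 cm


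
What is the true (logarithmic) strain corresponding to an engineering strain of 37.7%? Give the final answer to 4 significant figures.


epsilon_true = ln(1 + epsilon_eng)
epsilon_true = ln(1 + 0.377)
epsilon_true = 0.3199


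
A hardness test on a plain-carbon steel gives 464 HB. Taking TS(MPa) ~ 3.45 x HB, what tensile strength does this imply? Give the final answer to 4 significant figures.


TS (MPa) = 3.45 * HB
TS = 3.45 * 464
TS = 1601 MPa


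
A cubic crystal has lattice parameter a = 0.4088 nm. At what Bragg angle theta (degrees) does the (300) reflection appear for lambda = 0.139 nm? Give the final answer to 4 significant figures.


d = a / sqrt(h^2+k^2+l^2)
d = 0.4088 / sqrt(9) = 0.136267 nm
lambda = 2*d*sin(theta)  =>  sin(theta) = lambda / (2*d)
sin(theta) = 0.139 / (2 * 0.136267) = 0.510029
theta = 30.67 deg


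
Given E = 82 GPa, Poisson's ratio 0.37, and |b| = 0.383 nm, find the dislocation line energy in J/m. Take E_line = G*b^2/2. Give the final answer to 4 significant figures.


Step 1: G = E / (2*(1+nu))
G = 82 / (2*(1+0.37)) = 29.927 GPa = 2.9927e+10 Pa
Step 2: E_line = G*b^2/2
b = 0.383 nm = 3.83e-10 m
E_line = 0.5 * 2.9927e+10 * (3.83e-10)^2 = 2.195e-09 J/m


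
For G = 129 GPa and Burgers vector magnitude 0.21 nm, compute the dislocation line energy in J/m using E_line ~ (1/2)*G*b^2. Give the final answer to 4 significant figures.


E = G*b^2/2
b = 0.21 nm = 2.1e-10 m
G = 129 GPa = 1.29e+11 Pa
E = 0.5 * 1.29e+11 * (2.1e-10)^2
E = 2.844e-09 J/m


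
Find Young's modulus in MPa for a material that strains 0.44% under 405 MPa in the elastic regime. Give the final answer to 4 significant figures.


E = sigma / epsilon
epsilon = 0.44% = 4.4e-03
E = 405 / 4.4e-03
E = 92050 MPa


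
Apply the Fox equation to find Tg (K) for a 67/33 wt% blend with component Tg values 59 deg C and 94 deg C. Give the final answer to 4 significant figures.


1/Tg = w1/Tg1 + w2/Tg2 (in Kelvin)
Tg1 = 332.15 K, Tg2 = 367.15 K
1/Tg = 0.67/332.15 + 0.33/367.15
Tg = 342.9 K


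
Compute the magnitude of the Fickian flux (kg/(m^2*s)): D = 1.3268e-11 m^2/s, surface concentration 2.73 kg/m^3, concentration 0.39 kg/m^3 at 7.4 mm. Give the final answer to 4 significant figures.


J = -D * (dC/dx) = D * (C1 - C2) / dx
J = 1.3268e-11 * (2.73 - 0.39) / 7.4e-03
J = 4.196e-09 kg/(m^2*s)


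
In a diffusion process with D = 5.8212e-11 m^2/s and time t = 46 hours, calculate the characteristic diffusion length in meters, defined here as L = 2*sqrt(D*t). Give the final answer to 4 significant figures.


t = 46 hr = 165600 s
Diffusion length = 2*sqrt(D*t)
= 2*sqrt(5.8212e-11 * 165600)
= 6.21e-03 m


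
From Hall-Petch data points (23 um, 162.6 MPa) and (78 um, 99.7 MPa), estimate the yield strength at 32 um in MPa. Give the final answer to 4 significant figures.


sigma_y = sigma0 + k / sqrt(d)
1/sqrt(d1) = 1/sqrt(2.3e-05) = 208.514;  1/sqrt(d2) = 113.228
k = (sigma1 - sigma2) / (1/sqrt(d1) - 1/sqrt(d2)) = (162.6 - 99.7) / (208.514 - 113.228) = 0.660113 MPa*m^0.5
sigma0 = sigma1 - k/sqrt(d1) = 162.6 - 0.660113*208.514 = 24.9569 MPa
sigma_y(d3) = 24.9569 + 0.660113 / sqrt(3.2e-05) = 141.6 MPa


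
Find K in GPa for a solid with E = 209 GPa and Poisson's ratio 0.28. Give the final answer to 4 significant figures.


K = E / (3*(1-2*nu))
K = 209 / (3*(1-2*0.28))
K = 158.3 GPa


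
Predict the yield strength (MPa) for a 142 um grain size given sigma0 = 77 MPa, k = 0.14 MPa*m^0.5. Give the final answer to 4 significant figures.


sigma_y = sigma0 + k / sqrt(d)
d = 142 um = 1.42e-04 m
sigma_y = 77 + 0.14 / sqrt(1.42e-04)
sigma_y = 88.75 MPa


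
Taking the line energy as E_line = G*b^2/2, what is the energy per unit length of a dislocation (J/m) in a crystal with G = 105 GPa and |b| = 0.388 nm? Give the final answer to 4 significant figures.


E = G*b^2/2
b = 0.388 nm = 3.88e-10 m
G = 105 GPa = 1.05e+11 Pa
E = 0.5 * 1.05e+11 * (3.88e-10)^2
E = 7.904e-09 J/m


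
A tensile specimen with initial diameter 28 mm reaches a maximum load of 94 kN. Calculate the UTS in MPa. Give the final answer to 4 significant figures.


A0 = pi*(d/2)^2 = pi*(28/2)^2 = 615.752 mm^2
UTS = F_max / A0 = 94*1000 / 615.752
UTS = 152.7 MPa


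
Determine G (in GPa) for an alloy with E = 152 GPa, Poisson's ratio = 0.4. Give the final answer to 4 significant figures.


G = E / (2*(1+nu))
G = 152 / (2*(1+0.4))
G = 54.29 GPa


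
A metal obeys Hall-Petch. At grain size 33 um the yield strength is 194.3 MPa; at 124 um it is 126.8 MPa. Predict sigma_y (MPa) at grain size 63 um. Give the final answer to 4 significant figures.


sigma_y = sigma0 + k / sqrt(d)
1/sqrt(d1) = 1/sqrt(3.3e-05) = 174.078;  1/sqrt(d2) = 89.8027
k = (sigma1 - sigma2) / (1/sqrt(d1) - 1/sqrt(d2)) = (194.3 - 126.8) / (174.078 - 89.8027) = 0.800949 MPa*m^0.5
sigma0 = sigma1 - k/sqrt(d1) = 194.3 - 0.800949*174.078 = 54.8726 MPa
sigma_y(d3) = 54.8726 + 0.800949 / sqrt(6.3e-05) = 155.8 MPa


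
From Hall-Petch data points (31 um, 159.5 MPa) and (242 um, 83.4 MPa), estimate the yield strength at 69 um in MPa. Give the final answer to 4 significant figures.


sigma_y = sigma0 + k / sqrt(d)
1/sqrt(d1) = 1/sqrt(3.1e-05) = 179.605;  1/sqrt(d2) = 64.2824
k = (sigma1 - sigma2) / (1/sqrt(d1) - 1/sqrt(d2)) = (159.5 - 83.4) / (179.605 - 64.2824) = 0.659886 MPa*m^0.5
sigma0 = sigma1 - k/sqrt(d1) = 159.5 - 0.659886*179.605 = 40.9809 MPa
sigma_y(d3) = 40.9809 + 0.659886 / sqrt(6.9e-05) = 120.4 MPa


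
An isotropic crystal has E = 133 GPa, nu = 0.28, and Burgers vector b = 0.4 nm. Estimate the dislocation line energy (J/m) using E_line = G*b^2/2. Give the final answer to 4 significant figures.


Step 1: G = E / (2*(1+nu))
G = 133 / (2*(1+0.28)) = 51.9531 GPa = 5.19531e+10 Pa
Step 2: E_line = G*b^2/2
b = 0.4 nm = 4e-10 m
E_line = 0.5 * 5.19531e+10 * (4e-10)^2 = 4.156e-09 J/m


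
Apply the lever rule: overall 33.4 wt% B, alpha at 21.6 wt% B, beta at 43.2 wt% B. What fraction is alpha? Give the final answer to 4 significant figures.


f_alpha = (C_beta - C0) / (C_beta - C_alpha)
f_alpha = (43.2 - 33.4) / (43.2 - 21.6)
f_alpha = 0.4537


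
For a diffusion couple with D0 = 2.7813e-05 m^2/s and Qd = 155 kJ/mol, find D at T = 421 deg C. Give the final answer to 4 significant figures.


D = D0 * exp(-Qd / (R*T))
T = 694.15 K
D = 2.7813e-05 * exp(-155e3 / (8.314 * 694.15))
D = 6.027e-17 m^2/s


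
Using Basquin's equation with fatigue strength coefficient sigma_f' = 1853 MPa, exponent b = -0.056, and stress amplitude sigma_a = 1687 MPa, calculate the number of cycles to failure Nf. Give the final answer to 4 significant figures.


sigma_a = sigma_f' * (2*Nf)^b
2*Nf = (sigma_a / sigma_f')^(1/b)
2*Nf = (1687 / 1853)^(1/-0.056)
2*Nf = 5.34396
Nf = 2.672 cycles


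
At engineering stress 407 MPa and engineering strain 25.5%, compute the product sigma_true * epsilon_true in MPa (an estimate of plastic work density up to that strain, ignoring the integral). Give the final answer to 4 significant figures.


sigma_true = sigma_eng * (1 + epsilon_eng)
sigma_true = 407 * (1 + 0.255) = 510.785 MPa
epsilon_true = ln(1 + epsilon_eng)
epsilon_true = ln(1 + 0.255) = 0.227136
sigma_true * epsilon_true = 510.785 * 0.227136 = 116 MPa


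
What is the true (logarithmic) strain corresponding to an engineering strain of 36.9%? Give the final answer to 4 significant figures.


epsilon_true = ln(1 + epsilon_eng)
epsilon_true = ln(1 + 0.369)
epsilon_true = 0.3141


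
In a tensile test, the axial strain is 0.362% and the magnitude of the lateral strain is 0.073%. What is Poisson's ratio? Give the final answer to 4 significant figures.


nu = -epsilon_lat / epsilon_axial
Lateral strain is contraction (negative), so using magnitudes:
nu = 0.073 / 0.362
nu = 0.2017


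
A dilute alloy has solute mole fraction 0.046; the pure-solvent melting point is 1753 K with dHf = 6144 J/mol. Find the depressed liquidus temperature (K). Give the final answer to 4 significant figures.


dT = R*Tm^2*x / dHf
dT = 8.314 * 1753^2 * 0.046 / 6144
dT = 191.285 K
T_new = 1753 - 191.285 = 1562 K


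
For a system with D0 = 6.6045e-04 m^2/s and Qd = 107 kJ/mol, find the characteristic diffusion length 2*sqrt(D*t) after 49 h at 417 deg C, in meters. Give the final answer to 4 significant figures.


Step 1: D = D0 * exp(-Qd/(R*T))
T = 690.15 K
D = 6.6045e-04 * exp(-107e3 / (8.314 * 690.15)) = 5.26203e-12 m^2/s
Step 2: L = 2*sqrt(D*t)
t = 49 h = 176400 s
L = 2*sqrt(5.26203e-12 * 176400) = 1.927e-03 m


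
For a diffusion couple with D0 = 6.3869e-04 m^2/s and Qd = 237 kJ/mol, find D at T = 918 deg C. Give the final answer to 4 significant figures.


D = D0 * exp(-Qd / (R*T))
T = 1191.15 K
D = 6.3869e-04 * exp(-237e3 / (8.314 * 1191.15))
D = 2.582e-14 m^2/s


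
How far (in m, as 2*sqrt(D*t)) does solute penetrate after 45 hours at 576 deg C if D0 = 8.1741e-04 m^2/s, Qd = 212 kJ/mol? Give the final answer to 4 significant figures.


Step 1: D = D0 * exp(-Qd/(R*T))
T = 849.15 K
D = 8.1741e-04 * exp(-212e3 / (8.314 * 849.15)) = 7.43009e-17 m^2/s
Step 2: L = 2*sqrt(D*t)
t = 45 h = 162000 s
L = 2*sqrt(7.43009e-17 * 162000) = 6.939e-06 m


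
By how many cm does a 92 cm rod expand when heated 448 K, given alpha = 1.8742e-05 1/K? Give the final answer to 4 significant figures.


dL = L0 * alpha * dT
dL = 92 * 1.8742e-05 * 448
dL = 0.7725 cm


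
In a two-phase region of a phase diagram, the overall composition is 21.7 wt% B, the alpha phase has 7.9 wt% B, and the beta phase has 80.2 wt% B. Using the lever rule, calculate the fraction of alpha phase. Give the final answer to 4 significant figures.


f_alpha = (C_beta - C0) / (C_beta - C_alpha)
f_alpha = (80.2 - 21.7) / (80.2 - 7.9)
f_alpha = 0.8091


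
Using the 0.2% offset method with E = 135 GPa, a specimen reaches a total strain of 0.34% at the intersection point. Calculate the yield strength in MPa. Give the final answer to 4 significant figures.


Offset strain = 0.002
Elastic strain at yield = total_strain - offset = 3.4e-03 - 0.002 = 1.4e-03
sigma_y = E * elastic_strain = 135000 * 1.4e-03
sigma_y = 189 MPa


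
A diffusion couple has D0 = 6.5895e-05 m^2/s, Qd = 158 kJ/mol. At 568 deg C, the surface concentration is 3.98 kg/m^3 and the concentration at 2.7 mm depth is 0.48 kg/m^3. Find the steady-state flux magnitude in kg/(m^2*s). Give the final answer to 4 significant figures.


Step 1: D = D0 * exp(-Qd/(R*T))
T = 568 + 273.15 = 841.15 K
D = 6.5895e-05 * exp(-158e3 / (8.314 * 841.15)) = 1.01588e-14 m^2/s
Step 2: J = D * (C1 - C2) / dx
J = 1.01588e-14 * (3.98 - 0.48) / 2.7e-03
J = 1.317e-11 kg/(m^2*s)


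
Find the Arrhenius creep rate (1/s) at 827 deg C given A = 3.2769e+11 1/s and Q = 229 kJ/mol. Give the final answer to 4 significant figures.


rate = A * exp(-Q / (R*T))
T = 827 + 273.15 = 1100.15 K
rate = 3.2769e+11 * exp(-229e3 / (8.314 * 1100.15))
rate = 4.388 1/s


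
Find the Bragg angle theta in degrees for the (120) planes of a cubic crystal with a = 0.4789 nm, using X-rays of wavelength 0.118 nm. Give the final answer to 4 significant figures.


d = a / sqrt(h^2+k^2+l^2)
d = 0.4789 / sqrt(5) = 0.214171 nm
lambda = 2*d*sin(theta)  =>  sin(theta) = lambda / (2*d)
sin(theta) = 0.118 / (2 * 0.214171) = 0.275481
theta = 15.99 deg


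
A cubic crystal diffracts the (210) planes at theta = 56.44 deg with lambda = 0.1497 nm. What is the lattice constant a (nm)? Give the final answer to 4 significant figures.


d = lambda / (2*sin(theta))
d = 0.1497 / (2*sin(56.44 deg))
d = 0.0898228 nm
a = d * sqrt(h^2+k^2+l^2) = 0.0898228 * sqrt(5)
a = 0.2008 nm


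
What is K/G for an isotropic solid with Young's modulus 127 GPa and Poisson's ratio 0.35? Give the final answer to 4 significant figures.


G = E / (2*(1+nu))
G = 127 / (2*(1+0.35)) = 47.037 GPa
K = E / (3*(1-2*nu))
K = 127 / (3*(1-2*0.35)) = 141.111 GPa
K/G = 141.111 / 47.037 = 3


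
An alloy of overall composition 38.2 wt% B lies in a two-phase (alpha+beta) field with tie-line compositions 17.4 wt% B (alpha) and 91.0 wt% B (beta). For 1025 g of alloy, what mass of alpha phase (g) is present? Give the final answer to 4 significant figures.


f_alpha = (C_beta - C0) / (C_beta - C_alpha)
f_alpha = (91.0 - 38.2) / (91.0 - 17.4) = 0.717391
m_alpha = f_alpha * m_total = 0.717391 * 1025 = 735.3 g


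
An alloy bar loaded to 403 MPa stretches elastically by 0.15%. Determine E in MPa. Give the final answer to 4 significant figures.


E = sigma / epsilon
epsilon = 0.15% = 1.5e-03
E = 403 / 1.5e-03
E = 268700 MPa


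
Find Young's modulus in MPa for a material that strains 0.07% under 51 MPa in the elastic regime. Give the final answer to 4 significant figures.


E = sigma / epsilon
epsilon = 0.07% = 7e-04
E = 51 / 7e-04
E = 72860 MPa


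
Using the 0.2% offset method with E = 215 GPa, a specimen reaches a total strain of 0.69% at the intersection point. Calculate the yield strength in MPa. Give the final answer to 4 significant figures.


Offset strain = 0.002
Elastic strain at yield = total_strain - offset = 6.9e-03 - 0.002 = 4.9e-03
sigma_y = E * elastic_strain = 215000 * 4.9e-03
sigma_y = 1054 MPa


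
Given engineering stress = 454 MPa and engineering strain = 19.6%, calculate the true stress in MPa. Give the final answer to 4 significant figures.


sigma_true = sigma_eng * (1 + epsilon_eng)
sigma_true = 454 * (1 + 0.196)
sigma_true = 543 MPa


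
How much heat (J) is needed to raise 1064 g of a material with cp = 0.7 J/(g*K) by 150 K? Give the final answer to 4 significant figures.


Q = m * cp * dT
Q = 1064 * 0.7 * 150
Q = 111700 J


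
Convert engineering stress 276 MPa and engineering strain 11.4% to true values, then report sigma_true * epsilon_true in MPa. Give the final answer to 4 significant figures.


sigma_true = sigma_eng * (1 + epsilon_eng)
sigma_true = 276 * (1 + 0.114) = 307.464 MPa
epsilon_true = ln(1 + epsilon_eng)
epsilon_true = ln(1 + 0.114) = 0.107957
sigma_true * epsilon_true = 307.464 * 0.107957 = 33.19 MPa


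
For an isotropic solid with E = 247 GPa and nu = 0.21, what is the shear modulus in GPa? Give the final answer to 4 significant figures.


G = E / (2*(1+nu))
G = 247 / (2*(1+0.21))
G = 102.1 GPa


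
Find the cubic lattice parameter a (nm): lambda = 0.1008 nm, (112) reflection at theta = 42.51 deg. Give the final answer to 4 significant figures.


d = lambda / (2*sin(theta))
d = 0.1008 / (2*sin(42.51 deg))
d = 0.0745872 nm
a = d * sqrt(h^2+k^2+l^2) = 0.0745872 * sqrt(6)
a = 0.1827 nm


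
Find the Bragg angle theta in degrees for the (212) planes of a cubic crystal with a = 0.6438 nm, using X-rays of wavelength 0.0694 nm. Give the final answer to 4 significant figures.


d = a / sqrt(h^2+k^2+l^2)
d = 0.6438 / sqrt(9) = 0.2146 nm
lambda = 2*d*sin(theta)  =>  sin(theta) = lambda / (2*d)
sin(theta) = 0.0694 / (2 * 0.2146) = 0.161696
theta = 9.305 deg


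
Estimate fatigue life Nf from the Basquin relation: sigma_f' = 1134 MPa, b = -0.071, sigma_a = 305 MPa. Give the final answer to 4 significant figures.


sigma_a = sigma_f' * (2*Nf)^b
2*Nf = (sigma_a / sigma_f')^(1/b)
2*Nf = (305 / 1134)^(1/-0.071)
2*Nf = 1.07791e+08
Nf = 5.39e+07 cycles


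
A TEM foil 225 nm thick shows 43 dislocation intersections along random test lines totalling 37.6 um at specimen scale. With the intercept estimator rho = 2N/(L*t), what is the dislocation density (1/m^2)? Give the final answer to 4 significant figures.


rho = 2N / (L * t)
L = 37.6 um = 3.76e-05 m, t = 225 nm = 2.25e-07 m
rho = 2 * 43 / (3.76e-05 * 2.25e-07)
rho = 1.017e+13 1/m^2


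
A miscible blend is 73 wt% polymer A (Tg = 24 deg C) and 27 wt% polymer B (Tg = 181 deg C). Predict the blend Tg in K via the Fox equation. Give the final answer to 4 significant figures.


1/Tg = w1/Tg1 + w2/Tg2 (in Kelvin)
Tg1 = 297.15 K, Tg2 = 454.15 K
1/Tg = 0.73/297.15 + 0.27/454.15
Tg = 327.7 K


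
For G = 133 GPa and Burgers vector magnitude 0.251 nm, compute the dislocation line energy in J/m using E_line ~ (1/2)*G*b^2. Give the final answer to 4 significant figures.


E = G*b^2/2
b = 0.251 nm = 2.51e-10 m
G = 133 GPa = 1.33e+11 Pa
E = 0.5 * 1.33e+11 * (2.51e-10)^2
E = 4.19e-09 J/m


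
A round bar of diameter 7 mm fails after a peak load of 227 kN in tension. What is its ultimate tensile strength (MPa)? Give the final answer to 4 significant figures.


A0 = pi*(d/2)^2 = pi*(7/2)^2 = 38.4845 mm^2
UTS = F_max / A0 = 227*1000 / 38.4845
UTS = 5898 MPa


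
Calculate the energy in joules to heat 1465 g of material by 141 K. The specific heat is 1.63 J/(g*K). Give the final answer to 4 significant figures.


Q = m * cp * dT
Q = 1465 * 1.63 * 141
Q = 336700 J


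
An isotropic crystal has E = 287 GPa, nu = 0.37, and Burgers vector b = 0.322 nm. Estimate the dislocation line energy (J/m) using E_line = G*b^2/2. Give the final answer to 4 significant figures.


Step 1: G = E / (2*(1+nu))
G = 287 / (2*(1+0.37)) = 104.745 GPa = 1.04745e+11 Pa
Step 2: E_line = G*b^2/2
b = 0.322 nm = 3.22e-10 m
E_line = 0.5 * 1.04745e+11 * (3.22e-10)^2 = 5.43e-09 J/m
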